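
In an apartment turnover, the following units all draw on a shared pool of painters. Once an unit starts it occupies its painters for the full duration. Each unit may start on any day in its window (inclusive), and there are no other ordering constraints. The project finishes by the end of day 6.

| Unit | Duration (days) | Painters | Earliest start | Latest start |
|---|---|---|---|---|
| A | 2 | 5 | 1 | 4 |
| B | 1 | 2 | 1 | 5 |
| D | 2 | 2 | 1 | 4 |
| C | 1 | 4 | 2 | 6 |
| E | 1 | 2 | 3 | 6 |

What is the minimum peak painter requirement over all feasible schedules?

Early-start (A@1, B@1, D@1, C@2, E@3) gives peak 11: d1:9  d2:11  d3:2  d4:0  d5:0  d6:0.
Shift B→3, D→3, C→5, E→4.
Schedule A@1, B@3, D@3, C@5, E@4: d1:5  d2:5  d3:4  d4:4  d5:4  d6:0 — peak 5.

5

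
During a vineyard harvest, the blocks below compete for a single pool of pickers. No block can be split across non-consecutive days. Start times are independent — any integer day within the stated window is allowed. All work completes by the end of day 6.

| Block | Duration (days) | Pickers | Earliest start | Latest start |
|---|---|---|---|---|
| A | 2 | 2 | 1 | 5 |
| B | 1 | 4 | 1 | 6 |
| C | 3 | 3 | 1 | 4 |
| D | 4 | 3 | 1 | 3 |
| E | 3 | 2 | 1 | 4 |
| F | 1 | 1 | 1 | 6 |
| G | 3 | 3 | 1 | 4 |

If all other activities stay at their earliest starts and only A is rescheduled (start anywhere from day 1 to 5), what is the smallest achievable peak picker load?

A@1: d1:18  d2:13  d3:11  d4:3  d5:0  d6:0 → peak 18
A@2: d1:16  d2:13  d3:13  d4:3  d5:0  d6:0 → peak 16
A@3: d1:16  d2:11  d3:13  d4:5  d5:0  d6:0 → peak 16
A@4: d1:16  d2:11  d3:11  d4:5  d5:2  d6:0 → peak 16
A@5: d1:16  d2:11  d3:11  d4:3  d5:2  d6:2 → peak 16
Best is A@2, peak 16.

16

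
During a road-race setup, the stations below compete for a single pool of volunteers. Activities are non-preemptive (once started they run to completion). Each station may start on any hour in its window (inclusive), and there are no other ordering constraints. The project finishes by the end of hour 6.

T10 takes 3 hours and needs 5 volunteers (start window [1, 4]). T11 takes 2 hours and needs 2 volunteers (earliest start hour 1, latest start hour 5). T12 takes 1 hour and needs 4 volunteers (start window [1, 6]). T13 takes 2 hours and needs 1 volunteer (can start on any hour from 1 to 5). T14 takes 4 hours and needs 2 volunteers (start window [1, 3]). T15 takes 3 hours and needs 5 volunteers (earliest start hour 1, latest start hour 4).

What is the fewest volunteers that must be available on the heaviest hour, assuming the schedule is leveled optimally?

Early-start (T10@1, T11@1, T12@1, T13@1, T14@1, T15@1) gives peak 19: h1:19  h2:15  h3:12  h4:2  h5:0  h6:0.
Shift T12→5, T13→3, T15→4.
Schedule T10@1, T11@1, T12@5, T13@3, T14@1, T15@4: h1:9  h2:9  h3:8  h4:8  h5:9  h6:5 — peak 9.

9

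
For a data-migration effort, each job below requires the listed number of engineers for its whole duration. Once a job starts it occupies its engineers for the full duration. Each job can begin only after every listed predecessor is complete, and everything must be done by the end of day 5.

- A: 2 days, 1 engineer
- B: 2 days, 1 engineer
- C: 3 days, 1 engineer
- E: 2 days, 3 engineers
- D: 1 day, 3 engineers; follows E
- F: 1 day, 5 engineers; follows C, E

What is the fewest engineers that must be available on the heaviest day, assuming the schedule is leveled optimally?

5

Early-start (A@1, B@1, C@1, E@1, D@3, F@4) gives peak 6: d1:6  d2:6  d3:4  d4:5  d5:0.
Shift B→3, F→5.
Schedule A@1, B@3, C@1, E@1, D@3, F@5: d1:5  d2:5  d3:5  d4:1  d5:5 — peak 5.
Total engineer-days = 21 over 5 days ⇒ peak ≥ ⌈21/5⌉ = 5, so 5 is optimal.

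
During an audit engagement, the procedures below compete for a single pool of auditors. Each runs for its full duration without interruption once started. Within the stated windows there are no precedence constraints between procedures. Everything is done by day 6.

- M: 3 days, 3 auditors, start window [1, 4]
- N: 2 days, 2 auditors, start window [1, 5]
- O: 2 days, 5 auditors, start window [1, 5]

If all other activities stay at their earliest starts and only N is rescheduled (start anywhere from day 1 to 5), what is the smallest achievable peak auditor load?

8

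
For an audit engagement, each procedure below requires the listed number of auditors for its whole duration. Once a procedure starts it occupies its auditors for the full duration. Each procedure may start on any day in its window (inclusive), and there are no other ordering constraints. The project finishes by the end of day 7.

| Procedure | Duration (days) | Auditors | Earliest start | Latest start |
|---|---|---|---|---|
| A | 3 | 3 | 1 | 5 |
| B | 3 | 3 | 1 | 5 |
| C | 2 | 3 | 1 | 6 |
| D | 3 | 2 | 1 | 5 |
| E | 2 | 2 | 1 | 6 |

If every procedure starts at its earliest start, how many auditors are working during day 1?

13

At early start, day 1 has: A, B, C, D, E.
Demand: 3 + 3 + 3 + 2 + 2 = 13.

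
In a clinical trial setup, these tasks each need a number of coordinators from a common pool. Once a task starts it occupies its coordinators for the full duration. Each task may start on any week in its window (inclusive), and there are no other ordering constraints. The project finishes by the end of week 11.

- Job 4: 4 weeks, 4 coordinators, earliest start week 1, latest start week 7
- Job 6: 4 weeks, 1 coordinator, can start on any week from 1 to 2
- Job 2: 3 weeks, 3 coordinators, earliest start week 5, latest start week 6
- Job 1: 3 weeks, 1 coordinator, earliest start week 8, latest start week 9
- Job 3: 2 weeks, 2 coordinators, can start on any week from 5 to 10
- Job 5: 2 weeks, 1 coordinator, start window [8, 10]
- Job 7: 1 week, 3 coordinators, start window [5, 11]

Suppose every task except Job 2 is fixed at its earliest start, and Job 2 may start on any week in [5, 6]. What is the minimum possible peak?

5

Job 2@5: w1:5  w2:5  w3:5  w4:5  w5:8  w6:5  w7:3  w8:2  w9:2  w10:1  w11:0 → peak 8
Job 2@6: w1:5  w2:5  w3:5  w4:5  w5:5  w6:5  w7:3  w8:5  w9:2  w10:1  w11:0 → peak 5
Best is Job 2@6, peak 5.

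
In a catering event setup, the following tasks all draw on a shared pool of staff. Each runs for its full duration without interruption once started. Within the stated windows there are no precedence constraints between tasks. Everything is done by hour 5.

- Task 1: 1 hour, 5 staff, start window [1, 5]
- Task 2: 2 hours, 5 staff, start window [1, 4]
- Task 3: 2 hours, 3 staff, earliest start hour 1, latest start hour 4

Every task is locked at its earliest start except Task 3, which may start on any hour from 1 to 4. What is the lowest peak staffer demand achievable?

Task 3@1: h1:13  h2:8  h3:0  h4:0  h5:0 → peak 13
Task 3@2: h1:10  h2:8  h3:3  h4:0  h5:0 → peak 10
Task 3@3: h1:10  h2:5  h3:3  h4:3  h5:0 → peak 10
Task 3@4: h1:10  h2:5  h3:0  h4:3  h5:3 → peak 10
Best is Task 3@2, peak 10.

10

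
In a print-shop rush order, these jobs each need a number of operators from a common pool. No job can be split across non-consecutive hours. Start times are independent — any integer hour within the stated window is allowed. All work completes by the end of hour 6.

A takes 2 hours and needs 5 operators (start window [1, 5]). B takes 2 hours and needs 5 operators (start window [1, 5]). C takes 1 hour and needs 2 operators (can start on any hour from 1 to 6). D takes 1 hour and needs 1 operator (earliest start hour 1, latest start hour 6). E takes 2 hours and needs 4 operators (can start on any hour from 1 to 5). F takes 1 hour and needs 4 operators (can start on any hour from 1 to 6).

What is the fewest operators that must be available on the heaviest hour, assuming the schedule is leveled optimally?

Early-start (A@1, B@1, C@1, D@1, E@1, F@1) gives peak 21: h1:21  h2:14  h3:0  h4:0  h5:0  h6:0.
Shift B→3, E→5, F→5.
Schedule A@1, B@3, C@1, D@1, E@5, F@5: h1:8  h2:5  h3:5  h4:5  h5:8  h6:4 — peak 8.

8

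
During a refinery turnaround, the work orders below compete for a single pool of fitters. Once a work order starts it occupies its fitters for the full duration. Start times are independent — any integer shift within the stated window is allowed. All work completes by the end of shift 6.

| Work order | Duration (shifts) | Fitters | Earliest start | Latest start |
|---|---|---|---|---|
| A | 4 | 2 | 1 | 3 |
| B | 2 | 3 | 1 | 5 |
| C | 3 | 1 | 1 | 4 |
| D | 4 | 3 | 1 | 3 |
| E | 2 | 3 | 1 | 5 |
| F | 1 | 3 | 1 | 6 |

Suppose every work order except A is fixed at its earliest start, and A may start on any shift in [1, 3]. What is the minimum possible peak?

A@1: s1:15  s2:12  s3:6  s4:5  s5:0  s6:0 → peak 15
A@2: s1:13  s2:12  s3:6  s4:5  s5:2  s6:0 → peak 13
A@3: s1:13  s2:10  s3:6  s4:5  s5:2  s6:2 → peak 13
Best is A@2, peak 13.

13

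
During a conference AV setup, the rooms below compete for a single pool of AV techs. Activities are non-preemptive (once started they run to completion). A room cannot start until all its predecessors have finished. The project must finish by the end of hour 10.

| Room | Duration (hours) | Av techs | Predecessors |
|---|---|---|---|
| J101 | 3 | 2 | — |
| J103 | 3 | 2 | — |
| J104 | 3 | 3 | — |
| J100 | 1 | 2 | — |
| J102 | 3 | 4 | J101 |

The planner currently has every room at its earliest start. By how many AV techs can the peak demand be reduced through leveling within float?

Early-start peak: h1:9  h2:7  h3:7  h4:4  h5:4  h6:4  h7:0  h8:0  h9:0  h10:0 ⇒ 9.
Leveled (J101@1, J103@1, J104@4, J100@7, J102@8): h1:4  h2:4  h3:4  h4:3  h5:3  h6:3  h7:2  h8:4  h9:4  h10:4 ⇒ 4.
Reduction 9 − 4 = 5.

5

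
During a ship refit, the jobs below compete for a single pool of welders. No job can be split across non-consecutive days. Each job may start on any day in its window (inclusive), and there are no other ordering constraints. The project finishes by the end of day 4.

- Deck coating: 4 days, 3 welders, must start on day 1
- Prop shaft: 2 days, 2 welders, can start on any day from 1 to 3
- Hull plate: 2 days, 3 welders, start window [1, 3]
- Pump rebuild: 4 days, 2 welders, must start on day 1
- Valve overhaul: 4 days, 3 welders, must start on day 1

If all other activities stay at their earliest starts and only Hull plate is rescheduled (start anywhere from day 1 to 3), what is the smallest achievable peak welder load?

Hull plate@1: d1:13  d2:13  d3:8  d4:8 → peak 13
Hull plate@2: d1:10  d2:13  d3:11  d4:8 → peak 13
Hull plate@3: d1:10  d2:10  d3:11  d4:11 → peak 11
Best is Hull plate@3, peak 11.

11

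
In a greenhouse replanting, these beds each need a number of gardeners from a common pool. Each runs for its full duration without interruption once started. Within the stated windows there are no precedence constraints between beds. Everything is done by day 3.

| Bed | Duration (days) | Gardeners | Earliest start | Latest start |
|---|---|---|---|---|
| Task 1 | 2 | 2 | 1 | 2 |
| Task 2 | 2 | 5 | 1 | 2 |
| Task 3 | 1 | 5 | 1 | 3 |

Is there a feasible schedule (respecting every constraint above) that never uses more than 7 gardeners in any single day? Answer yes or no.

Schedule Task 1@1, Task 2@1, Task 3@3: d1:7  d2:7  d3:5 — peak 7 ≤ 7.

yes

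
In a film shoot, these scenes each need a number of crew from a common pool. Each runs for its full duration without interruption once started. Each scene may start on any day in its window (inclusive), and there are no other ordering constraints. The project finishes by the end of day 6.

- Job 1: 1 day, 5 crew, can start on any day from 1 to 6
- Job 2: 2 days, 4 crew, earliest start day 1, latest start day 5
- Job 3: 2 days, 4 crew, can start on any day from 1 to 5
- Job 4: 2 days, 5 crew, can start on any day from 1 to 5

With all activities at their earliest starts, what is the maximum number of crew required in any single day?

18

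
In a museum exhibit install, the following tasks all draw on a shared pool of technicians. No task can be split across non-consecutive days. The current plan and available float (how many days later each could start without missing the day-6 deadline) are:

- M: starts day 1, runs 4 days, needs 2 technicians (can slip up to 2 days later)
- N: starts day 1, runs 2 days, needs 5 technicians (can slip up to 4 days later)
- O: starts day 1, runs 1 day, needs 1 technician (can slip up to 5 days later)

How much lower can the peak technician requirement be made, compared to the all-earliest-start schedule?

Early-start peak: d1:8  d2:7  d3:2  d4:2  d5:0  d6:0 ⇒ 8.
Leveled (M@1, N@5, O@1): d1:3  d2:2  d3:2  d4:2  d5:5  d6:5 ⇒ 5.
Reduction 8 − 5 = 3.

3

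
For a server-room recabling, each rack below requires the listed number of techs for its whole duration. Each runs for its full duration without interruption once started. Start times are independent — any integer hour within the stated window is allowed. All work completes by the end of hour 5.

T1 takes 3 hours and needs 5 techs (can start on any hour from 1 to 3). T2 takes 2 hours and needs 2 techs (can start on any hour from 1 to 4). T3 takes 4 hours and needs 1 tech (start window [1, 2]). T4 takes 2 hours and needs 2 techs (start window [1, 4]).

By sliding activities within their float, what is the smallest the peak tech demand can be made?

Early-start (T1@1, T2@1, T3@1, T4@1) gives peak 10: h1:10  h2:10  h3:6  h4:1  h5:0.
Shift T2→4, T4→4.
Schedule T1@1, T2@4, T3@1, T4@4: h1:6  h2:6  h3:6  h4:5  h5:4 — peak 6.
Total tech-hours = 27 over 5 hours ⇒ peak ≥ ⌈27/5⌉ = 6, so 6 is optimal.

6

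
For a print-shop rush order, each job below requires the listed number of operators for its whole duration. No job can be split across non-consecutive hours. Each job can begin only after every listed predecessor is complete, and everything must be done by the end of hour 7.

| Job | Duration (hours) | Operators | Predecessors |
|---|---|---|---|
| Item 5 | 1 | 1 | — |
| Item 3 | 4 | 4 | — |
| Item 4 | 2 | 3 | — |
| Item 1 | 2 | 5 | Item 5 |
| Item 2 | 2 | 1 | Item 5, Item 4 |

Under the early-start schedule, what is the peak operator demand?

Early-start schedule: Item 5@1, Item 3@1, Item 4@1, Item 1@2, Item 2@3.
Load per hour: hour 1: 8, hour 2: 12, hour 3: 10, hour 4: 5, hour 5: 0, hour 6: 0, hour 7: 0.
Peak is 12.

12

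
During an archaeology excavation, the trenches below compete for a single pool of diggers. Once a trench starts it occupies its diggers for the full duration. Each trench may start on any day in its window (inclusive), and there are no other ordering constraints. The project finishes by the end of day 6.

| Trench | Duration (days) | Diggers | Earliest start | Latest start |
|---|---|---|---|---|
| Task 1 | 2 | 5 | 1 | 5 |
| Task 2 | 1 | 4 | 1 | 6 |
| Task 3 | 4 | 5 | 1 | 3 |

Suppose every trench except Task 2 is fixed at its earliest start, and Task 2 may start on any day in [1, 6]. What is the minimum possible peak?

Task 2@1: d1:14  d2:10  d3:5  d4:5  d5:0  d6:0 → peak 14
Task 2@2: d1:10  d2:14  d3:5  d4:5  d5:0  d6:0 → peak 14
Task 2@3: d1:10  d2:10  d3:9  d4:5  d5:0  d6:0 → peak 10
Task 2@4: d1:10  d2:10  d3:5  d4:9  d5:0  d6:0 → peak 10
Task 2@5: d1:10  d2:10  d3:5  d4:5  d5:4  d6:0 → peak 10
Task 2@6: d1:10  d2:10  d3:5  d4:5  d5:0  d6:4 → peak 10
Best is Task 2@3, peak 10.

10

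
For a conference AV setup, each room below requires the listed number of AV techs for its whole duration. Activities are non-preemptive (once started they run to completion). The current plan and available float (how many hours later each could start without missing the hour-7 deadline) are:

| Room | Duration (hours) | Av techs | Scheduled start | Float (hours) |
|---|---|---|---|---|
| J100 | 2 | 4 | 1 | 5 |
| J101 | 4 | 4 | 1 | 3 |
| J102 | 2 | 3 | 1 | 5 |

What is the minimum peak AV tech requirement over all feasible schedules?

Early-start (J100@1, J101@1, J102@1) gives peak 11: h1:11  h2:11  h3:4  h4:4  h5:0  h6:0  h7:0.
Shift J101→3.
Schedule J100@1, J101@3, J102@1: h1:7  h2:7  h3:4  h4:4  h5:4  h6:4  h7:0 — peak 7.

7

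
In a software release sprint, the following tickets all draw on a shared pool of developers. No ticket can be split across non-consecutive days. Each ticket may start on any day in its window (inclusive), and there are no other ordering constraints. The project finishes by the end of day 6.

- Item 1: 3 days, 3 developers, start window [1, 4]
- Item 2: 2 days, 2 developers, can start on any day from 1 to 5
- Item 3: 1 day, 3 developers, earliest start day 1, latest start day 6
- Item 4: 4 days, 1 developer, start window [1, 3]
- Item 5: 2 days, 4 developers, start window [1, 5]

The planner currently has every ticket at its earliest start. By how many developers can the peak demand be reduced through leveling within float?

8

Early-start peak: d1:13  d2:10  d3:4  d4:1  d5:0  d6:0 ⇒ 13.
Leveled (Item 1@1, Item 2@1, Item 3@4, Item 4@3, Item 5@5): d1:5  d2:5  d3:4  d4:4  d5:5  d6:5 ⇒ 5.
Reduction 13 − 5 = 8.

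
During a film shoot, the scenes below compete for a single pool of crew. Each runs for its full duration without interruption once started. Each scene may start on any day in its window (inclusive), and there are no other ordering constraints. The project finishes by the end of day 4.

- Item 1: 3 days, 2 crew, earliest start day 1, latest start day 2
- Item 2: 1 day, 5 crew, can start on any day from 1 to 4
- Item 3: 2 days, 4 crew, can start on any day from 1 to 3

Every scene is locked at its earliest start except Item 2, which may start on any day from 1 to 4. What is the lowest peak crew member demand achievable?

6

Item 2@1: d1:11  d2:6  d3:2  d4:0 → peak 11
Item 2@2: d1:6  d2:11  d3:2  d4:0 → peak 11
Item 2@3: d1:6  d2:6  d3:7  d4:0 → peak 7
Item 2@4: d1:6  d2:6  d3:2  d4:5 → peak 6
Best is Item 2@4, peak 6.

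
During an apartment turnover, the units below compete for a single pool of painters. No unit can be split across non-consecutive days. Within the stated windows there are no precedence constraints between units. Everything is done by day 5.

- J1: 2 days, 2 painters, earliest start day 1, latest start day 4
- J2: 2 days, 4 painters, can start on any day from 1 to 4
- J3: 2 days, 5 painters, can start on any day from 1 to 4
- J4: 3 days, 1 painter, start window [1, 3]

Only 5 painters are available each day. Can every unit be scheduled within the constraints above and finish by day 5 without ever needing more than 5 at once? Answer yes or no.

no

The minimum achievable peak is 6; 5 < 6, so no feasible schedule stays within the cap.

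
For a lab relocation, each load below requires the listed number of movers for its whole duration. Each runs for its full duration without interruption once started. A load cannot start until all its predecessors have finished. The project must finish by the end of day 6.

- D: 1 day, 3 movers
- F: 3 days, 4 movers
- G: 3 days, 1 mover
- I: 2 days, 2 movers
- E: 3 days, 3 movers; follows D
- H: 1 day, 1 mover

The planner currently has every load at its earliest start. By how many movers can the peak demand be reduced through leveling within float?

4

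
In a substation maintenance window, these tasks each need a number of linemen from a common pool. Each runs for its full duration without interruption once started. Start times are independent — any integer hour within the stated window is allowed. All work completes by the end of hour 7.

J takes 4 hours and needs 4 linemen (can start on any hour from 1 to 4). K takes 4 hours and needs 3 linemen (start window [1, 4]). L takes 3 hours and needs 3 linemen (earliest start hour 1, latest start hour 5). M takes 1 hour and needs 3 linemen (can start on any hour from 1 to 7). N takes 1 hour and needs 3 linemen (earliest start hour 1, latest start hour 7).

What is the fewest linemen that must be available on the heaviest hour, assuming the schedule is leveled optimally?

7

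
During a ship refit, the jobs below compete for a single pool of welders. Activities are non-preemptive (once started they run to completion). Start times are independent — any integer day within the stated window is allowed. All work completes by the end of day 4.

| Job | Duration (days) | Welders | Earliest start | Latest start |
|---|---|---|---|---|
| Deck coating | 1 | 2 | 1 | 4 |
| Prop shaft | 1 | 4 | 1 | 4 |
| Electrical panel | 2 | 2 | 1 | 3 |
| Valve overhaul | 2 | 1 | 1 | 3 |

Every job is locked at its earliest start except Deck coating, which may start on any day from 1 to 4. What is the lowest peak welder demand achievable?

Deck coating@1: d1:9  d2:3  d3:0  d4:0 → peak 9
Deck coating@2: d1:7  d2:5  d3:0  d4:0 → peak 7
Deck coating@3: d1:7  d2:3  d3:2  d4:0 → peak 7
Deck coating@4: d1:7  d2:3  d3:0  d4:2 → peak 7
Best is Deck coating@2, peak 7.

7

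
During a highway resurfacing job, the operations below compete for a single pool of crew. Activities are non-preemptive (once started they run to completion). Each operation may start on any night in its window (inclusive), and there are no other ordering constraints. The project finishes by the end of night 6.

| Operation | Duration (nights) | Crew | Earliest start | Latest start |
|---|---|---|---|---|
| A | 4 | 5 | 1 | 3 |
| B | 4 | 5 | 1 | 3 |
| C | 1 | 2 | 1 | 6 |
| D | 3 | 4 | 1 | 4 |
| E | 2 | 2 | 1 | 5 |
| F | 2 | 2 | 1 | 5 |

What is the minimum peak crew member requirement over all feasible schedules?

14

Early-start (A@1, B@1, C@1, D@1, E@1, F@1) gives peak 20: n1:20  n2:18  n3:14  n4:10  n5:0  n6:0.
Shift D→2, E→5, F→5.
Schedule A@1, B@1, C@1, D@2, E@5, F@5: n1:12  n2:14  n3:14  n4:14  n5:4  n6:4 — peak 14.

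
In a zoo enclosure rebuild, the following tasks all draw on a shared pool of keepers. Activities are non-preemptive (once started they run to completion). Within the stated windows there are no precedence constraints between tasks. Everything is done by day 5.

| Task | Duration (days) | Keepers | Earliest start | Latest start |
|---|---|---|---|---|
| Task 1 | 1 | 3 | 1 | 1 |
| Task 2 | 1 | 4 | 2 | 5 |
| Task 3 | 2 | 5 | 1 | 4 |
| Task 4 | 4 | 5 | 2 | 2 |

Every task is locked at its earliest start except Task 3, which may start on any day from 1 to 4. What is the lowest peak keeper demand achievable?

Task 3@1: d1:8  d2:14  d3:5  d4:5  d5:5 → peak 14
Task 3@2: d1:3  d2:14  d3:10  d4:5  d5:5 → peak 14
Task 3@3: d1:3  d2:9  d3:10  d4:10  d5:5 → peak 10
Task 3@4: d1:3  d2:9  d3:5  d4:10  d5:10 → peak 10
Best is Task 3@3, peak 10.

10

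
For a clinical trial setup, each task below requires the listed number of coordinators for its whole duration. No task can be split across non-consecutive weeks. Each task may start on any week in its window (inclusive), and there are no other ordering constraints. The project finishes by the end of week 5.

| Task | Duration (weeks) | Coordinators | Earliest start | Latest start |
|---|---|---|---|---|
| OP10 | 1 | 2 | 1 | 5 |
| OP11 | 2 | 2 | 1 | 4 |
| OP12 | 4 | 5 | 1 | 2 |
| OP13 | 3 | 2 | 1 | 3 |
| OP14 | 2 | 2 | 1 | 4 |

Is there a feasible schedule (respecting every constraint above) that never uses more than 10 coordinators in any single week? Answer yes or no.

Schedule OP10@1, OP11@1, OP12@1, OP13@2, OP14@3: w1:9  w2:9  w3:9  w4:9  w5:0 — peak 9 ≤ 10.

yes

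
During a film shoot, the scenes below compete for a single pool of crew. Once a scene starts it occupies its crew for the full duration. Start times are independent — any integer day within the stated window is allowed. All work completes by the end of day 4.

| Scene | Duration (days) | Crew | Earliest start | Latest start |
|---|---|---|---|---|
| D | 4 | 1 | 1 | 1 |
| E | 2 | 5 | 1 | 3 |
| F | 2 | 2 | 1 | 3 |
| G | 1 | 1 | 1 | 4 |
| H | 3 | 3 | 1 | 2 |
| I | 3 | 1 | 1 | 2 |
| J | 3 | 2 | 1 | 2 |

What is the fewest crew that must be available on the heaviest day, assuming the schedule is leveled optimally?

12

Early-start (D@1, E@1, F@1, G@1, H@1, I@1, J@1) gives peak 15: d1:15  d2:14  d3:7  d4:1.
Shift F→3, J→2.
Schedule D@1, E@1, F@3, G@1, H@1, I@1, J@2: d1:11  d2:12  d3:9  d4:5 — peak 12.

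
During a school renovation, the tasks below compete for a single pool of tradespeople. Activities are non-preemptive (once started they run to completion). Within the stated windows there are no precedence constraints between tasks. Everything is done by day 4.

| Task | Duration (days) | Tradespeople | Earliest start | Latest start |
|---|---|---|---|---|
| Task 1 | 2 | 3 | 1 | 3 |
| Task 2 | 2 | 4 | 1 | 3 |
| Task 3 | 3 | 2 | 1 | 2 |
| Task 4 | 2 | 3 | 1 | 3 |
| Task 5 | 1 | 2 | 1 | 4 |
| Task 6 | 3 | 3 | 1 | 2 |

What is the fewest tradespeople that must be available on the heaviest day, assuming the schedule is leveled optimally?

Early-start (Task 1@1, Task 2@1, Task 3@1, Task 4@1, Task 5@1, Task 6@1) gives peak 17: d1:17  d2:15  d3:5  d4:0.
Shift Task 2→3, Task 6→2.
Schedule Task 1@1, Task 2@3, Task 3@1, Task 4@1, Task 5@1, Task 6@2: d1:10  d2:11  d3:9  d4:7 — peak 11.

11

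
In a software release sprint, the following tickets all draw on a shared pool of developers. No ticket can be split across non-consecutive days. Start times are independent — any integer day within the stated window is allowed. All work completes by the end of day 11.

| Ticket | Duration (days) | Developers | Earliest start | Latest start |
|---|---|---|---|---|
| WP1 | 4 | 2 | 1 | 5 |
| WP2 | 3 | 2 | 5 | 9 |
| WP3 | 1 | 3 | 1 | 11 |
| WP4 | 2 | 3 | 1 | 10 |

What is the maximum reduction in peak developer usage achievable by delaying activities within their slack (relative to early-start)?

Early-start peak: d1:8  d2:5  d3:2  d4:2  d5:2  d6:2  d7:2  d8:0  d9:0  d10:0  d11:0 ⇒ 8.
Leveled (WP1@1, WP2@5, WP3@8, WP4@9): d1:2  d2:2  d3:2  d4:2  d5:2  d6:2  d7:2  d8:3  d9:3  d10:3  d11:0 ⇒ 3.
Reduction 8 − 3 = 5.

5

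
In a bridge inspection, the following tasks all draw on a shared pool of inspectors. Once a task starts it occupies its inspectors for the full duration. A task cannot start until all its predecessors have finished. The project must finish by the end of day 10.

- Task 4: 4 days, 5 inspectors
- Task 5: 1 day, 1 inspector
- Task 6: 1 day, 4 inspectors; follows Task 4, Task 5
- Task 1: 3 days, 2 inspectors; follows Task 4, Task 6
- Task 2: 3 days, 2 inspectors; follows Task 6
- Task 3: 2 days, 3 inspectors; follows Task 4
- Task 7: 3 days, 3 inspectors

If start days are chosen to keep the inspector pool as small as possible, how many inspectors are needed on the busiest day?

7

Early-start (Task 4@1, Task 5@1, Task 6@5, Task 1@6, Task 2@6, Task 3@5, Task 7@1) gives peak 9: d1:9  d2:8  d3:8  d4:5  d5:7  d6:7  d7:4  d8:4  d9:0  d10:0.
Shift Task 7→7.
Schedule Task 4@1, Task 5@1, Task 6@5, Task 1@6, Task 2@6, Task 3@5, Task 7@7: d1:6  d2:5  d3:5  d4:5  d5:7  d6:7  d7:7  d8:7  d9:3  d10:0 — peak 7.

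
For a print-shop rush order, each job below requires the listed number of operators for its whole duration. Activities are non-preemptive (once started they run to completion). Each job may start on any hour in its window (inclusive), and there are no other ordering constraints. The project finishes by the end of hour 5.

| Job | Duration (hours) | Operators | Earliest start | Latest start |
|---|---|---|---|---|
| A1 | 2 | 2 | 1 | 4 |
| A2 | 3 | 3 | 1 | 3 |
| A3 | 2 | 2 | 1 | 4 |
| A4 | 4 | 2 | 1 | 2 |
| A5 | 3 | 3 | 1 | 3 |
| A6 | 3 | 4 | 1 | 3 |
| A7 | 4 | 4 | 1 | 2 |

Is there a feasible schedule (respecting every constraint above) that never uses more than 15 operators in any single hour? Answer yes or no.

The minimum achievable peak is 16; 15 < 16, so no feasible schedule stays within the cap.

no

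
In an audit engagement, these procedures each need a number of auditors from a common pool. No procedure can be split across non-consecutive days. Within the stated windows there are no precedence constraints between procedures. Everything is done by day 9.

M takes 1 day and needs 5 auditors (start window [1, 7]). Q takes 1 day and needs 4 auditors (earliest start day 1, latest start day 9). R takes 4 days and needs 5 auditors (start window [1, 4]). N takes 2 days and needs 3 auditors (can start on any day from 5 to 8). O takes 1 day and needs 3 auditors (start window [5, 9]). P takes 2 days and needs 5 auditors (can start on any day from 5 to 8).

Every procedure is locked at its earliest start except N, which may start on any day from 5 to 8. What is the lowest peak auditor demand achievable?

N@5: d1:14  d2:5  d3:5  d4:5  d5:11  d6:8  d7:0  d8:0  d9:0 → peak 14
N@6: d1:14  d2:5  d3:5  d4:5  d5:8  d6:8  d7:3  d8:0  d9:0 → peak 14
N@7: d1:14  d2:5  d3:5  d4:5  d5:8  d6:5  d7:3  d8:3  d9:0 → peak 14
N@8: d1:14  d2:5  d3:5  d4:5  d5:8  d6:5  d7:0  d8:3  d9:3 → peak 14
Best is N@5, peak 14.

14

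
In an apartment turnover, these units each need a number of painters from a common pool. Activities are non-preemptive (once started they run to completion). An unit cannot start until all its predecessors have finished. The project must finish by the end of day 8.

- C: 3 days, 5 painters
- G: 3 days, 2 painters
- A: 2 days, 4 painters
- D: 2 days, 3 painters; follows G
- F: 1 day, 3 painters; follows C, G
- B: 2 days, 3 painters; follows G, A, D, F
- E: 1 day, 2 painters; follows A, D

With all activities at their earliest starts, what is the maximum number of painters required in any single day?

Early-start schedule: C@1, G@1, A@1, D@4, F@4, B@6, E@6.
Load per day: day 1: 11, day 2: 11, day 3: 7, day 4: 6, day 5: 3, day 6: 5, day 7: 3, day 8: 0.
Peak is 11.

11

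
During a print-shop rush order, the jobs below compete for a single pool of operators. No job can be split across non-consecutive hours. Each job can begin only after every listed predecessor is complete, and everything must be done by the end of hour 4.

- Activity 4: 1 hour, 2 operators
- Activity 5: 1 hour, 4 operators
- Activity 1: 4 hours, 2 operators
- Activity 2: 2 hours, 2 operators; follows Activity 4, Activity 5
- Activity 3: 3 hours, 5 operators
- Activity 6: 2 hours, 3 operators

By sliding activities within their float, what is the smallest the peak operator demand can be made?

11

Early-start (Activity 4@1, Activity 5@1, Activity 1@1, Activity 2@2, Activity 3@1, Activity 6@1) gives peak 16: h1:16  h2:12  h3:9  h4:2.
Shift Activity 2→3, Activity 3→2.
Schedule Activity 4@1, Activity 5@1, Activity 1@1, Activity 2@3, Activity 3@2, Activity 6@1: h1:11  h2:10  h3:9  h4:9 — peak 11.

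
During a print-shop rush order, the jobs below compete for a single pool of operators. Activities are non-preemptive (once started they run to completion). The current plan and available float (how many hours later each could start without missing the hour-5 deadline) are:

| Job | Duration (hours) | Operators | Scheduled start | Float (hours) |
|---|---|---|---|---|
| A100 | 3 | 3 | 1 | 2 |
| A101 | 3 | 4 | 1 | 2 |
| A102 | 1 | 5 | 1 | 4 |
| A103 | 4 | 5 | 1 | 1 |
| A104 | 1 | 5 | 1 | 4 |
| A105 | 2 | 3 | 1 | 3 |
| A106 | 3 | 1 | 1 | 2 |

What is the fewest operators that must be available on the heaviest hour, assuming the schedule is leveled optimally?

13

Early-start (A100@1, A101@1, A102@1, A103@1, A104@1, A105@1, A106@1) gives peak 26: h1:26  h2:16  h3:13  h4:5  h5:0.
Shift A103→2, A104→4, A105→4.
Schedule A100@1, A101@1, A102@1, A103@2, A104@4, A105@4, A106@1: h1:13  h2:13  h3:13  h4:13  h5:8 — peak 13.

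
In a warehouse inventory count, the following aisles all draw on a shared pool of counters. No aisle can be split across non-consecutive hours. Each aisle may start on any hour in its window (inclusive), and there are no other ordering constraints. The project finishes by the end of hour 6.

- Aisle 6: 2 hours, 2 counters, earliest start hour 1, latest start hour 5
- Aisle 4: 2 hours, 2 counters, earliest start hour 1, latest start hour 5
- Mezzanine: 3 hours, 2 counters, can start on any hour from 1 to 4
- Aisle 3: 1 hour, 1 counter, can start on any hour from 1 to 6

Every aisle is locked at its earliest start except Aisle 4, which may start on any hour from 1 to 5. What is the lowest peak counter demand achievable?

Aisle 4@1: h1:7  h2:6  h3:2  h4:0  h5:0  h6:0 → peak 7
Aisle 4@2: h1:5  h2:6  h3:4  h4:0  h5:0  h6:0 → peak 6
Aisle 4@3: h1:5  h2:4  h3:4  h4:2  h5:0  h6:0 → peak 5
Aisle 4@4: h1:5  h2:4  h3:2  h4:2  h5:2  h6:0 → peak 5
Aisle 4@5: h1:5  h2:4  h3:2  h4:0  h5:2  h6:2 → peak 5
Best is Aisle 4@3, peak 5.

5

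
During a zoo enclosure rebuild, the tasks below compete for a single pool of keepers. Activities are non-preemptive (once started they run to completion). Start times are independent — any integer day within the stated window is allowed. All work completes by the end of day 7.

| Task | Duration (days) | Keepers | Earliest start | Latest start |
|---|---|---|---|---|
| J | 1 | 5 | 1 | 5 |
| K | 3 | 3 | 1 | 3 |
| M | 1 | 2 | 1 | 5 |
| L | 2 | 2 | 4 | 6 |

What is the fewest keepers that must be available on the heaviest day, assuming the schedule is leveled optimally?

5

Early-start (J@1, K@1, M@1, L@4) gives peak 10: d1:10  d2:3  d3:3  d4:2  d5:2  d6:0  d7:0.
Shift K→2, M→2.
Schedule J@1, K@2, M@2, L@4: d1:5  d2:5  d3:3  d4:5  d5:2  d6:0  d7:0 — peak 5.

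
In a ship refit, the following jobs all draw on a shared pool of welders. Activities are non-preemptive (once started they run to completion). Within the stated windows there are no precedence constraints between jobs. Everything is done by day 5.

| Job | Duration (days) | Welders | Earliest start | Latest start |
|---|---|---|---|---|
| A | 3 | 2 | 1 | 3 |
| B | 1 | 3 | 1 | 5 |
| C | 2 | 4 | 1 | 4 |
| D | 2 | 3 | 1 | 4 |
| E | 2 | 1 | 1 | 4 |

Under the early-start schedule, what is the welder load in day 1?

At early start, day 1 has: A, B, C, D, E.
Demand: 2 + 3 + 4 + 3 + 1 = 13.

13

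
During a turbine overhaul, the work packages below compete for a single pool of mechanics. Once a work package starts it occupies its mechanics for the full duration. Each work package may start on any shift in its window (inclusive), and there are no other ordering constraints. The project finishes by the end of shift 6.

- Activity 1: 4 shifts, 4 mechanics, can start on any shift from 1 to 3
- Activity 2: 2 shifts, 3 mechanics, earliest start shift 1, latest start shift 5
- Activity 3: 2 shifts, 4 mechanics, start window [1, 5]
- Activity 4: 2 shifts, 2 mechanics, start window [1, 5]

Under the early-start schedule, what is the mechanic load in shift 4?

4

At early start, shift 4 has: Activity 1.
Demand: 4 = 4.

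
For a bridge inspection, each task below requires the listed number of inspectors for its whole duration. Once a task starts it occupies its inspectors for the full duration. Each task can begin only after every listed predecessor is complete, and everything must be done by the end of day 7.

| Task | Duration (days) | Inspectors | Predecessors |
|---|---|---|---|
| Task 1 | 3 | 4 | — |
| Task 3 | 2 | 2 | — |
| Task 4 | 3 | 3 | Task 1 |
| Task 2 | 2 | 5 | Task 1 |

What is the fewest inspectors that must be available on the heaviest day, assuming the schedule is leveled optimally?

Schedule Task 1@1, Task 3@1, Task 4@4, Task 2@4: d1:6  d2:6  d3:4  d4:8  d5:8  d6:3  d7:0 — peak 8.

8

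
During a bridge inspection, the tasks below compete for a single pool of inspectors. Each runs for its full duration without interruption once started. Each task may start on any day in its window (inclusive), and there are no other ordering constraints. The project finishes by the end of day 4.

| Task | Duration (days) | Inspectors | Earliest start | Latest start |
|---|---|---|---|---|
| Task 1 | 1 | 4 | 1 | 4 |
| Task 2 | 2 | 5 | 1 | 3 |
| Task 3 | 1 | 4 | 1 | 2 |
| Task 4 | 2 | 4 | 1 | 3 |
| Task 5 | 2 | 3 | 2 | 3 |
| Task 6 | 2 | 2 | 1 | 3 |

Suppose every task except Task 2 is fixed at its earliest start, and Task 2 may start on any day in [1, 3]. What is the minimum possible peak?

Task 2@1: d1:19  d2:14  d3:3  d4:0 → peak 19
Task 2@2: d1:14  d2:14  d3:8  d4:0 → peak 14
Task 2@3: d1:14  d2:9  d3:8  d4:5 → peak 14
Best is Task 2@2, peak 14.

14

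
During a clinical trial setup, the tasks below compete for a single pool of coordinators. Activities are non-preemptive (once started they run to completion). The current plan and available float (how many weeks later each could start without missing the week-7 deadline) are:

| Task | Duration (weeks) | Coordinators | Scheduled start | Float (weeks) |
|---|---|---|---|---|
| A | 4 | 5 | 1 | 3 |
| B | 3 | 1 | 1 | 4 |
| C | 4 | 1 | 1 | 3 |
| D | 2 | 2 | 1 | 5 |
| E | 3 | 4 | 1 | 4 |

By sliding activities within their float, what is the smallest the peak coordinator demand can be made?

Early-start (A@1, B@1, C@1, D@1, E@1) gives peak 13: w1:13  w2:13  w3:11  w4:6  w5:0  w6:0  w7:0.
Shift D→5, E→5.
Schedule A@1, B@1, C@1, D@5, E@5: w1:7  w2:7  w3:7  w4:6  w5:6  w6:6  w7:4 — peak 7.
Total coordinator-weeks = 43 over 7 weeks ⇒ peak ≥ ⌈43/7⌉ = 7, so 7 is optimal.

7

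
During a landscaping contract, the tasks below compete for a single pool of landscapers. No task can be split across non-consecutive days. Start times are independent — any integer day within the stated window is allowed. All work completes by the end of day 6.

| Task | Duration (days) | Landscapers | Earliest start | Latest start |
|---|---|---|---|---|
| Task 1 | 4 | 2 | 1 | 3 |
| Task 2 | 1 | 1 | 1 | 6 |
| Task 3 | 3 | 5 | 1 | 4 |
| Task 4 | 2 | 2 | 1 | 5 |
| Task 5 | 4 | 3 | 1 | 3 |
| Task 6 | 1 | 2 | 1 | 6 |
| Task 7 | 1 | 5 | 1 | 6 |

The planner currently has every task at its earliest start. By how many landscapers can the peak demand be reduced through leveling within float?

Early-start peak: d1:20  d2:12  d3:10  d4:5  d5:0  d6:0 ⇒ 20.
Leveled (Task 1@1, Task 2@1, Task 3@1, Task 4@1, Task 5@3, Task 6@4, Task 7@5): d1:10  d2:9  d3:10  d4:7  d5:8  d6:3 ⇒ 10.
Reduction 20 − 10 = 10.

10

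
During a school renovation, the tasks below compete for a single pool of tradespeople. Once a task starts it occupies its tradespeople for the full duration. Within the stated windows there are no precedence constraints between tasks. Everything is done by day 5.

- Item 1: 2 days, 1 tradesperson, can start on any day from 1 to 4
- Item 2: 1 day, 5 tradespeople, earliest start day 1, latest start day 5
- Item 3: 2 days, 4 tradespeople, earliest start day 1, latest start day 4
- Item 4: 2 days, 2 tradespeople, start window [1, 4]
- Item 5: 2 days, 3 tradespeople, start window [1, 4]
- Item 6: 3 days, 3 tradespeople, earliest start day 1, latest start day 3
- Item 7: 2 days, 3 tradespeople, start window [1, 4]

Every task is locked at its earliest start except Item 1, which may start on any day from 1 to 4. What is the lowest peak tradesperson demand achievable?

Item 1@1: d1:21  d2:16  d3:3  d4:0  d5:0 → peak 21
Item 1@2: d1:20  d2:16  d3:4  d4:0  d5:0 → peak 20
Item 1@3: d1:20  d2:15  d3:4  d4:1  d5:0 → peak 20
Item 1@4: d1:20  d2:15  d3:3  d4:1  d5:1 → peak 20
Best is Item 1@2, peak 20.

20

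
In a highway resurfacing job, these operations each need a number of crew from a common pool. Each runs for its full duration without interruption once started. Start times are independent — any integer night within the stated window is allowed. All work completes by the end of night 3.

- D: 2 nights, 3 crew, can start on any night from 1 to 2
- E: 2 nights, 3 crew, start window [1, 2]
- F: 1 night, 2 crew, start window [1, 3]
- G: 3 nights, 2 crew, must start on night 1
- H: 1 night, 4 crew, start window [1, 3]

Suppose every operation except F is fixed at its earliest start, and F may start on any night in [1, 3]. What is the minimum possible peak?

F@1: n1:14  n2:8  n3:2 → peak 14
F@2: n1:12  n2:10  n3:2 → peak 12
F@3: n1:12  n2:8  n3:4 → peak 12
Best is F@2, peak 12.

12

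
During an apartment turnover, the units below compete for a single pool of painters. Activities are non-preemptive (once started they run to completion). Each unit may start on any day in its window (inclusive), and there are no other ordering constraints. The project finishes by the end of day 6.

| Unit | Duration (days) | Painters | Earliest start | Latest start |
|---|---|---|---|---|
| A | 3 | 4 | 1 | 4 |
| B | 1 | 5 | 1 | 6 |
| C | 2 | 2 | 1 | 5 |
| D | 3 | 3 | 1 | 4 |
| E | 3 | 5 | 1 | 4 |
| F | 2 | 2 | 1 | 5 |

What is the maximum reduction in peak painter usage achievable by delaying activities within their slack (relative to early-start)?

12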